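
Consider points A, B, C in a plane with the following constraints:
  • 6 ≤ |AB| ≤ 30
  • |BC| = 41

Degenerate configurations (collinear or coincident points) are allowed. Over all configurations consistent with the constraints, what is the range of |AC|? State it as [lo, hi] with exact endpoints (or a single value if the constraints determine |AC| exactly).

|AB| ∈ [6, 30]
|BC| ∈ {41}
|AC| ∈ [11, 71]

|AC| ∈ [11, 71]  (≈ [11.0000, 71.0000])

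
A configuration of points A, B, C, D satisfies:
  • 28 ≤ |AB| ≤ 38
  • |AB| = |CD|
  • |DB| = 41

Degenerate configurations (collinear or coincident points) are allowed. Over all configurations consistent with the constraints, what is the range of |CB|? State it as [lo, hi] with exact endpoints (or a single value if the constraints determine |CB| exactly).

|AB| ∈ [28, 38]
|BD| ∈ {41}
|CD| ∈ [28, 38]
|AD| ∈ [3, 79]
|BC| ∈ [3, 79]
|AC| ∈ [0, 117]

|CB| ∈ [3, 79]  (≈ [3.0000, 79.0000])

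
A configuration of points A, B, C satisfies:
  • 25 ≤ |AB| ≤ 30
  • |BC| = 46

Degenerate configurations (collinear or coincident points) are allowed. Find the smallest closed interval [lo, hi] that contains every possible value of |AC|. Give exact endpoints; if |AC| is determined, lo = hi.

|AC| ∈ [16, 76]  (≈ [16.0000, 76.0000])

|AB| ∈ [25, 30]
|BC| ∈ {46}
|AC| ∈ [16, 76]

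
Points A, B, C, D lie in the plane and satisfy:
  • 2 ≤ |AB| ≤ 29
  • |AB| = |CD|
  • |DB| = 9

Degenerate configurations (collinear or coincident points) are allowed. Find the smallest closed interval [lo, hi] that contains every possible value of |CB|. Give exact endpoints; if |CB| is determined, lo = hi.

|CB| ∈ [0, 38]  (≈ [0.0000, 38.0000])

|AB| ∈ [2, 29]
|BD| ∈ {9}
|CD| ∈ [2, 29]
|AD| ∈ [0, 38]
|BC| ∈ [0, 38]
|AC| ∈ [0, 67]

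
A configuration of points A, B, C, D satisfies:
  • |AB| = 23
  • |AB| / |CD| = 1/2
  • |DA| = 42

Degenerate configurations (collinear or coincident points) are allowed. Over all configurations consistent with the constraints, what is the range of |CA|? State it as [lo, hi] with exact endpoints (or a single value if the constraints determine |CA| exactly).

|CA| ∈ [4, 88]  (≈ [4.0000, 88.0000])

|AB| ∈ {23}
|AD| ∈ {42}
|CD| ∈ {46}
|BD| ∈ [19, 65]
|AC| ∈ [4, 88]
|BC| ∈ [0, 111]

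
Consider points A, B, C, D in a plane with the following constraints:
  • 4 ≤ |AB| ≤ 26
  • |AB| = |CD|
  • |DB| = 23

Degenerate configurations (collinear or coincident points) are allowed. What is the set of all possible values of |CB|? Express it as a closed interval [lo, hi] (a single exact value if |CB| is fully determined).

|AB| ∈ [4, 26]
|BD| ∈ {23}
|CD| ∈ [4, 26]
|AD| ∈ [0, 49]
|BC| ∈ [0, 49]
|AC| ∈ [0, 75]

|CB| ∈ [0, 49]  (≈ [0.0000, 49.0000])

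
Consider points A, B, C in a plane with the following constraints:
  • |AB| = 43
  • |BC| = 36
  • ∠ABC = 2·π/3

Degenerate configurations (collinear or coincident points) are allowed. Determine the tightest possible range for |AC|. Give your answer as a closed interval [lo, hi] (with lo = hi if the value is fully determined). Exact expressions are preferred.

|AC| = 19·√(13)  (≈ 68.5055)

|AB| ∈ {43}
|BC| ∈ {36}
|AC| ∈ {19·√(13)}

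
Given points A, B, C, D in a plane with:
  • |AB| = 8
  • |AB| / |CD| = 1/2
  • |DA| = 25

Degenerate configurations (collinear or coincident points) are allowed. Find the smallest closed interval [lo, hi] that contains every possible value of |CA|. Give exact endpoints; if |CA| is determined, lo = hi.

|AB| ∈ {8}
|AD| ∈ {25}
|CD| ∈ {16}
|BD| ∈ [17, 33]
|AC| ∈ [9, 41]
|BC| ∈ [1, 49]

|CA| ∈ [9, 41]  (≈ [9.0000, 41.0000])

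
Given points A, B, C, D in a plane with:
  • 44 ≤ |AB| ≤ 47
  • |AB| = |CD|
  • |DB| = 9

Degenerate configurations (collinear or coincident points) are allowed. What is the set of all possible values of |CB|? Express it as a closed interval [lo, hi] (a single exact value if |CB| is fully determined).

|CB| ∈ [35, 56]  (≈ [35.0000, 56.0000])

|AB| ∈ [44, 47]
|BD| ∈ {9}
|CD| ∈ [44, 47]
|AD| ∈ [35, 56]
|BC| ∈ [35, 56]
|AC| ∈ [0, 103]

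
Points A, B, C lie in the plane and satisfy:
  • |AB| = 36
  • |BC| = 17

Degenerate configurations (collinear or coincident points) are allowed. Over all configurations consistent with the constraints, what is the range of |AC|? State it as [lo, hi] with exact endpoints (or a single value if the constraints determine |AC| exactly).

|AC| ∈ [19, 53]  (≈ [19.0000, 53.0000])

|AB| ∈ {36}
|BC| ∈ {17}
|AC| ∈ [19, 53]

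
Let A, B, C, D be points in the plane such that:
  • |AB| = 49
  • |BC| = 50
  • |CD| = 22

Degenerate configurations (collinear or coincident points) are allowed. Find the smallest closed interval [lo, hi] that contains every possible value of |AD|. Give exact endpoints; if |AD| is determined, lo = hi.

|AD| ∈ [0, 121]  (≈ [0.0000, 121.0000])

|AB| ∈ {49}
|BC| ∈ {50}
|CD| ∈ {22}
|AC| ∈ [1, 99]
|BD| ∈ [28, 72]
|AD| ∈ [0, 121]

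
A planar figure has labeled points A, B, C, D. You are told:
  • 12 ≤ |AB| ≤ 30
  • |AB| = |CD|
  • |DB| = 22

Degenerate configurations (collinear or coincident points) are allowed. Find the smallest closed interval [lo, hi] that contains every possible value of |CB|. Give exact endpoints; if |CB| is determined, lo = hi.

|CB| ∈ [0, 52]  (≈ [0.0000, 52.0000])

|AB| ∈ [12, 30]
|BD| ∈ {22}
|CD| ∈ [12, 30]
|AD| ∈ [0, 52]
|BC| ∈ [0, 52]
|AC| ∈ [0, 82]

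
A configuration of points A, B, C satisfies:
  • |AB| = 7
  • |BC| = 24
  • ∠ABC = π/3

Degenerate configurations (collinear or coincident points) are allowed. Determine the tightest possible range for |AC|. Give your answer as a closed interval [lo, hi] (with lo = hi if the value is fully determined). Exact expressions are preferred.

|AC| = √(457)  (≈ 21.3776)

|AB| ∈ {7}
|BC| ∈ {24}
|AC| ∈ {√(457)}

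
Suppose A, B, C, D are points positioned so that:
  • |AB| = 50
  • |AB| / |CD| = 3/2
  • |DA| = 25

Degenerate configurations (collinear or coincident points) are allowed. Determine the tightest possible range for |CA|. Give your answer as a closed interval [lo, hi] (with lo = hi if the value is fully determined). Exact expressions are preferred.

|AB| ∈ {50}
|AD| ∈ {25}
|CD| ∈ {100/3}
|BD| ∈ [25, 75]
|AC| ∈ [25/3, 175/3]
|BC| ∈ [0, 325/3]

|CA| ∈ [25/3, 175/3]  (≈ [8.3333, 58.3333])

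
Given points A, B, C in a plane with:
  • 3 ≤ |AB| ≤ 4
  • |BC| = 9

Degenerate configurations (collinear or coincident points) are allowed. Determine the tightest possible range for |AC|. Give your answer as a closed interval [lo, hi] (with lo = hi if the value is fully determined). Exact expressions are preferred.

|AB| ∈ [3, 4]
|BC| ∈ {9}
|AC| ∈ [5, 13]

|AC| ∈ [5, 13]  (≈ [5.0000, 13.0000])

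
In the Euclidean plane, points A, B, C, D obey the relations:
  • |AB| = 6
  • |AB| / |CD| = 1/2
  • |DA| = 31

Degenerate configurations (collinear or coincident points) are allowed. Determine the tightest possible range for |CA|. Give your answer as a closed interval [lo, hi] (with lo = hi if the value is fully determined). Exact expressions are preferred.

|CA| ∈ [19, 43]  (≈ [19.0000, 43.0000])

|AB| ∈ {6}
|AD| ∈ {31}
|CD| ∈ {12}
|BD| ∈ [25, 37]
|AC| ∈ [19, 43]
|BC| ∈ [13, 49]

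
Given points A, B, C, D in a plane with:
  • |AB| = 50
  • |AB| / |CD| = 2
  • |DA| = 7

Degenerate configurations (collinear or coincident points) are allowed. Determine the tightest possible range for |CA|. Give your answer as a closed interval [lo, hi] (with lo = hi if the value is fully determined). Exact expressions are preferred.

|AB| ∈ {50}
|AD| ∈ {7}
|CD| ∈ {25}
|BD| ∈ [43, 57]
|AC| ∈ [18, 32]
|BC| ∈ [18, 82]

|CA| ∈ [18, 32]  (≈ [18.0000, 32.0000])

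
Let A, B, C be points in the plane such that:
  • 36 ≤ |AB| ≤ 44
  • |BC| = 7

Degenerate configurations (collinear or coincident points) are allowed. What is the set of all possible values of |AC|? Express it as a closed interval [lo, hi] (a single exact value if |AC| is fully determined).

|AB| ∈ [36, 44]
|BC| ∈ {7}
|AC| ∈ [29, 51]

|AC| ∈ [29, 51]  (≈ [29.0000, 51.0000])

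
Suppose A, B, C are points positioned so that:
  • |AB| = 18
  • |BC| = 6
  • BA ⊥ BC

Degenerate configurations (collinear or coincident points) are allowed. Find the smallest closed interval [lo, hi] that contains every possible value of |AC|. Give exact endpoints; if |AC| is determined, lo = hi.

|AB| ∈ {18}
|BC| ∈ {6}
|AC| ∈ {6·√(10)}

|AC| = 6·√(10)  (≈ 18.9737)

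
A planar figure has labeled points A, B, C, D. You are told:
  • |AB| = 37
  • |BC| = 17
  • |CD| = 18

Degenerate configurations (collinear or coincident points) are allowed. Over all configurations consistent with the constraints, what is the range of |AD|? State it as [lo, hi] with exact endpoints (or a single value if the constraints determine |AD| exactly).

|AD| ∈ [2, 72]  (≈ [2.0000, 72.0000])

|AB| ∈ {37}
|BC| ∈ {17}
|CD| ∈ {18}
|AC| ∈ [20, 54]
|BD| ∈ [1, 35]
|AD| ∈ [2, 72]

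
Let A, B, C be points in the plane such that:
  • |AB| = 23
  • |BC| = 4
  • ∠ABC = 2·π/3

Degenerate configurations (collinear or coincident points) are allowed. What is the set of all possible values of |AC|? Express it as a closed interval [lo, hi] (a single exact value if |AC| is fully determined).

|AC| = 7·√(13)  (≈ 25.2389)

|AB| ∈ {23}
|BC| ∈ {4}
|AC| ∈ {7·√(13)}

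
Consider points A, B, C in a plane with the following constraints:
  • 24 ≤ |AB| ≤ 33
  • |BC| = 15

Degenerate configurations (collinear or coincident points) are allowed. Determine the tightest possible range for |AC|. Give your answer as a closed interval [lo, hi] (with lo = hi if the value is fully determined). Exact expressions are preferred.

|AB| ∈ [24, 33]
|BC| ∈ {15}
|AC| ∈ [9, 48]

|AC| ∈ [9, 48]  (≈ [9.0000, 48.0000])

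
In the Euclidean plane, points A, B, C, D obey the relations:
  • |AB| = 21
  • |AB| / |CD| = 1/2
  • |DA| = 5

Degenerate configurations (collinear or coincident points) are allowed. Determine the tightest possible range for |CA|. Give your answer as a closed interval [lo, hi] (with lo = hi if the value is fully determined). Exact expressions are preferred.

|AB| ∈ {21}
|AD| ∈ {5}
|CD| ∈ {42}
|BD| ∈ [16, 26]
|AC| ∈ [37, 47]
|BC| ∈ [16, 68]

|CA| ∈ [37, 47]  (≈ [37.0000, 47.0000])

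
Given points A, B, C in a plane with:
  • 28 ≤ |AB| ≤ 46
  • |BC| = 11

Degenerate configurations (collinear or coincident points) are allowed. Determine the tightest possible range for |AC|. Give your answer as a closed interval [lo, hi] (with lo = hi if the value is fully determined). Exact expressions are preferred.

|AB| ∈ [28, 46]
|BC| ∈ {11}
|AC| ∈ [17, 57]

|AC| ∈ [17, 57]  (≈ [17.0000, 57.0000])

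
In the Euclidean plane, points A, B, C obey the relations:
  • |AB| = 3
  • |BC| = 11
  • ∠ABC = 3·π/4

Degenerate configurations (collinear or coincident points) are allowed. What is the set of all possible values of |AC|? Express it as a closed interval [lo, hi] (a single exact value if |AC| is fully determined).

|AC| = √(33·√(2) + 130)  (≈ 13.2917)

|AB| ∈ {3}
|BC| ∈ {11}
|AC| ∈ {√(33·√(2) + 130)}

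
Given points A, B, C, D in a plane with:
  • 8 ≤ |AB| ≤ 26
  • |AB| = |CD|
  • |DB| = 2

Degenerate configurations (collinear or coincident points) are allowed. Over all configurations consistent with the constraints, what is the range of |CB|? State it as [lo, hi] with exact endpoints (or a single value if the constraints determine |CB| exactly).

|AB| ∈ [8, 26]
|BD| ∈ {2}
|CD| ∈ [8, 26]
|AD| ∈ [6, 28]
|BC| ∈ [6, 28]
|AC| ∈ [0, 54]

|CB| ∈ [6, 28]  (≈ [6.0000, 28.0000])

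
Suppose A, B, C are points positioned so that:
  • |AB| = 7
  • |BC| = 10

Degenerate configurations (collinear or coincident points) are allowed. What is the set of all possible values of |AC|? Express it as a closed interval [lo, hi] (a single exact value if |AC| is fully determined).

|AC| ∈ [3, 17]  (≈ [3.0000, 17.0000])

|AB| ∈ {7}
|BC| ∈ {10}
|AC| ∈ [3, 17]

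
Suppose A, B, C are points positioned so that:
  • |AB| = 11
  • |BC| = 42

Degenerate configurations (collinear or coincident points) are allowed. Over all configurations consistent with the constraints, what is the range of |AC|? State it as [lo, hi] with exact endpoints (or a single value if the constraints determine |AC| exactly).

|AC| ∈ [31, 53]  (≈ [31.0000, 53.0000])

|AB| ∈ {11}
|BC| ∈ {42}
|AC| ∈ [31, 53]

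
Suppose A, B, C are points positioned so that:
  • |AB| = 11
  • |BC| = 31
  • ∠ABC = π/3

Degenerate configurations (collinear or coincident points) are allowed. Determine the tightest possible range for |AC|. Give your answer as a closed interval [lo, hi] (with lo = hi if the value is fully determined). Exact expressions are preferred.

|AB| ∈ {11}
|BC| ∈ {31}
|AC| ∈ {√(741)}

|AC| = √(741)  (≈ 27.2213)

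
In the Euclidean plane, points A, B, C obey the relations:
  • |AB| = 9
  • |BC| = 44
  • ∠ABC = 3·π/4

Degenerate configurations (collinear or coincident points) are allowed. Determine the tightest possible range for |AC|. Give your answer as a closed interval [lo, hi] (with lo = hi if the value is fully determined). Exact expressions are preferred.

|AB| ∈ {9}
|BC| ∈ {44}
|AC| ∈ {√(396·√(2) + 2017)}

|AC| = √(396·√(2) + 2017)  (≈ 50.7644)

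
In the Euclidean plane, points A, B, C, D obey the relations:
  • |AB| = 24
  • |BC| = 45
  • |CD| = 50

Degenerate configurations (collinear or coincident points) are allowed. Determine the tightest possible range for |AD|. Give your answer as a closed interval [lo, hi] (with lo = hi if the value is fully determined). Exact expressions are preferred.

|AD| ∈ [0, 119]  (≈ [0.0000, 119.0000])

|AB| ∈ {24}
|BC| ∈ {45}
|CD| ∈ {50}
|AC| ∈ [21, 69]
|BD| ∈ [5, 95]
|AD| ∈ [0, 119]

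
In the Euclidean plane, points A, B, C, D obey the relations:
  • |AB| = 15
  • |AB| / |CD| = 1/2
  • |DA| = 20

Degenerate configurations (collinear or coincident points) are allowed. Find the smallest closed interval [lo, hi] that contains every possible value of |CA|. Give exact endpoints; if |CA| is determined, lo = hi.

|CA| ∈ [10, 50]  (≈ [10.0000, 50.0000])

|AB| ∈ {15}
|AD| ∈ {20}
|CD| ∈ {30}
|BD| ∈ [5, 35]
|AC| ∈ [10, 50]
|BC| ∈ [0, 65]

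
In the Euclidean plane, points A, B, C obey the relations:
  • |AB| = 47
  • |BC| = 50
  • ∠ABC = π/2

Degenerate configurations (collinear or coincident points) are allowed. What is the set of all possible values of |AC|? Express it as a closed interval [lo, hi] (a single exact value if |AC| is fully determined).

|AC| = √(4709)  (≈ 68.6222)

|AB| ∈ {47}
|BC| ∈ {50}
|AC| ∈ {√(4709)}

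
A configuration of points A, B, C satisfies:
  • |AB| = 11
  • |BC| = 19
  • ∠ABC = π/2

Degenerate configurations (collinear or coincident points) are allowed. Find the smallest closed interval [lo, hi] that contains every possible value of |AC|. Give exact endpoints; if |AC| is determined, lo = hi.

|AC| = √(482)  (≈ 21.9545)

|AB| ∈ {11}
|BC| ∈ {19}
|AC| ∈ {√(482)}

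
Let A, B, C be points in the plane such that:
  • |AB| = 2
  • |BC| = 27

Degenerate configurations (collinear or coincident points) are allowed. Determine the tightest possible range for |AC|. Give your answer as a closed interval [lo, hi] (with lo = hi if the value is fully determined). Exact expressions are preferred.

|AC| ∈ [25, 29]  (≈ [25.0000, 29.0000])

|AB| ∈ {2}
|BC| ∈ {27}
|AC| ∈ [25, 29]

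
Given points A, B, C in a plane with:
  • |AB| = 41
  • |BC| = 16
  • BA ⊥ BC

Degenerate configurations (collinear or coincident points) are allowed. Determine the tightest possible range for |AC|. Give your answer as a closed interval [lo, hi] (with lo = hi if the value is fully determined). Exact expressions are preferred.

|AB| ∈ {41}
|BC| ∈ {16}
|AC| ∈ {√(1937)}

|AC| = √(1937)  (≈ 44.0114)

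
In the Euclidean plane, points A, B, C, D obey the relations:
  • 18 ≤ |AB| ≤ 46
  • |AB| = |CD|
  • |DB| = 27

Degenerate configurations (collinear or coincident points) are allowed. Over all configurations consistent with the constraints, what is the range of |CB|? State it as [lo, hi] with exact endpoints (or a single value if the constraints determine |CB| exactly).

|CB| ∈ [0, 73]  (≈ [0.0000, 73.0000])

|AB| ∈ [18, 46]
|BD| ∈ {27}
|CD| ∈ [18, 46]
|AD| ∈ [0, 73]
|BC| ∈ [0, 73]
|AC| ∈ [0, 119]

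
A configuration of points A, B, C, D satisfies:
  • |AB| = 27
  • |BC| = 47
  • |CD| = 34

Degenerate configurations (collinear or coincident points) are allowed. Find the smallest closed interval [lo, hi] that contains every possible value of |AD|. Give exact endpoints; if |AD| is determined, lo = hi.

|AB| ∈ {27}
|BC| ∈ {47}
|CD| ∈ {34}
|AC| ∈ [20, 74]
|BD| ∈ [13, 81]
|AD| ∈ [0, 108]

|AD| ∈ [0, 108]  (≈ [0.0000, 108.0000])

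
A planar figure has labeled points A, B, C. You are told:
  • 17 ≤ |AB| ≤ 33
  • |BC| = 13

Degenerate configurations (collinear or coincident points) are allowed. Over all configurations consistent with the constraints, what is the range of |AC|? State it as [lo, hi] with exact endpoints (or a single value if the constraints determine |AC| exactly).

|AB| ∈ [17, 33]
|BC| ∈ {13}
|AC| ∈ [4, 46]

|AC| ∈ [4, 46]  (≈ [4.0000, 46.0000])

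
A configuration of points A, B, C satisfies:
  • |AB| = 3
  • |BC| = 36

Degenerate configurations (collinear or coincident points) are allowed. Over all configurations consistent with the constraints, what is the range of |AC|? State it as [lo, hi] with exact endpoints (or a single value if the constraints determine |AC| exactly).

|AC| ∈ [33, 39]  (≈ [33.0000, 39.0000])

|AB| ∈ {3}
|BC| ∈ {36}
|AC| ∈ [33, 39]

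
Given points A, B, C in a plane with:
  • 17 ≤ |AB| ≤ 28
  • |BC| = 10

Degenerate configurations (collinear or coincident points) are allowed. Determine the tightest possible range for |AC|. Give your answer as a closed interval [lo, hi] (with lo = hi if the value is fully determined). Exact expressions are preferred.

|AC| ∈ [7, 38]  (≈ [7.0000, 38.0000])

|AB| ∈ [17, 28]
|BC| ∈ {10}
|AC| ∈ [7, 38]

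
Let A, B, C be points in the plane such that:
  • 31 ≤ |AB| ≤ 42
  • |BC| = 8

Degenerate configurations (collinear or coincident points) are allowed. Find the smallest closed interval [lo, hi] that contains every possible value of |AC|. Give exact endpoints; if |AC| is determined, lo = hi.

|AB| ∈ [31, 42]
|BC| ∈ {8}
|AC| ∈ [23, 50]

|AC| ∈ [23, 50]  (≈ [23.0000, 50.0000])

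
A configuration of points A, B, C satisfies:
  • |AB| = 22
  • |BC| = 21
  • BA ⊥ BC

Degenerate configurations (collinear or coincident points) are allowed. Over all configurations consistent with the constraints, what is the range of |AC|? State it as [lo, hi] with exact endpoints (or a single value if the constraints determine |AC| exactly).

|AB| ∈ {22}
|BC| ∈ {21}
|AC| ∈ {5·√(37)}

|AC| = 5·√(37)  (≈ 30.4138)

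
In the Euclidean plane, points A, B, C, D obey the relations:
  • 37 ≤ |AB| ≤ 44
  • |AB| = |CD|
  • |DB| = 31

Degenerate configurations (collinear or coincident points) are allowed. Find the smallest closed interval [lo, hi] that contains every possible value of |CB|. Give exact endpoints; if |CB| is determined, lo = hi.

|CB| ∈ [6, 75]  (≈ [6.0000, 75.0000])

|AB| ∈ [37, 44]
|BD| ∈ {31}
|CD| ∈ [37, 44]
|AD| ∈ [6, 75]
|BC| ∈ [6, 75]
|AC| ∈ [0, 119]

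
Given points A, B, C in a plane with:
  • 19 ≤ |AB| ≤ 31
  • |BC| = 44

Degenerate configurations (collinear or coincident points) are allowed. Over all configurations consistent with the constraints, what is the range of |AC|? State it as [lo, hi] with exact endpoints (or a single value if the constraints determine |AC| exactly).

|AB| ∈ [19, 31]
|BC| ∈ {44}
|AC| ∈ [13, 75]

|AC| ∈ [13, 75]  (≈ [13.0000, 75.0000])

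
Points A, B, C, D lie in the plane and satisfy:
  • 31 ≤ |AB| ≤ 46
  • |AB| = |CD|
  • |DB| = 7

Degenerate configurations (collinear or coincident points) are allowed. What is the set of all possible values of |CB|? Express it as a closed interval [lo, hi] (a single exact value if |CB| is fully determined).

|AB| ∈ [31, 46]
|BD| ∈ {7}
|CD| ∈ [31, 46]
|AD| ∈ [24, 53]
|BC| ∈ [24, 53]
|AC| ∈ [0, 99]

|CB| ∈ [24, 53]  (≈ [24.0000, 53.0000])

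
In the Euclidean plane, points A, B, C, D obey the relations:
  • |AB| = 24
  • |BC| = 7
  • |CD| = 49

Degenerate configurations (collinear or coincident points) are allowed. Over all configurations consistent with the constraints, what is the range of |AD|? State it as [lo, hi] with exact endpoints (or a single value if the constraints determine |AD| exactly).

|AB| ∈ {24}
|BC| ∈ {7}
|CD| ∈ {49}
|AC| ∈ [17, 31]
|BD| ∈ [42, 56]
|AD| ∈ [18, 80]

|AD| ∈ [18, 80]  (≈ [18.0000, 80.0000])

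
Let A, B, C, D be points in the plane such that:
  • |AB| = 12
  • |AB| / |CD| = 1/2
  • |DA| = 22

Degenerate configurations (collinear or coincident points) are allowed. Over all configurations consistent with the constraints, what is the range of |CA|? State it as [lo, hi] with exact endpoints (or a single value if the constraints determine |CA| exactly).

|CA| ∈ [2, 46]  (≈ [2.0000, 46.0000])

|AB| ∈ {12}
|AD| ∈ {22}
|CD| ∈ {24}
|BD| ∈ [10, 34]
|AC| ∈ [2, 46]
|BC| ∈ [0, 58]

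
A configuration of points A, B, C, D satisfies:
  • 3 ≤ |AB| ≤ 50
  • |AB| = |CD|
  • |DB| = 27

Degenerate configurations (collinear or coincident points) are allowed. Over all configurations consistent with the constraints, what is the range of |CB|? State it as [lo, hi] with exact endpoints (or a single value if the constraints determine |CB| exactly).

|CB| ∈ [0, 77]  (≈ [0.0000, 77.0000])

|AB| ∈ [3, 50]
|BD| ∈ {27}
|CD| ∈ [3, 50]
|AD| ∈ [0, 77]
|BC| ∈ [0, 77]
|AC| ∈ [0, 127]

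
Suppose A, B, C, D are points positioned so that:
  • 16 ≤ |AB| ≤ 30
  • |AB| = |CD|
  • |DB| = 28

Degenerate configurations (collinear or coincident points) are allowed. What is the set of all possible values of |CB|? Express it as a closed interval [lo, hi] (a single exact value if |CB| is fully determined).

|CB| ∈ [0, 58]  (≈ [0.0000, 58.0000])

|AB| ∈ [16, 30]
|BD| ∈ {28}
|CD| ∈ [16, 30]
|AD| ∈ [0, 58]
|BC| ∈ [0, 58]
|AC| ∈ [0, 88]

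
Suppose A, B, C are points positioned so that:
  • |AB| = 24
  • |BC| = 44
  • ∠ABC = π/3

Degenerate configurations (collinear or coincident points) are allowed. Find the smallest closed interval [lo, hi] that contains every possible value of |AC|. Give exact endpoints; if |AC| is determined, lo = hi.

|AC| = 4·√(91)  (≈ 38.1576)

|AB| ∈ {24}
|BC| ∈ {44}
|AC| ∈ {4·√(91)}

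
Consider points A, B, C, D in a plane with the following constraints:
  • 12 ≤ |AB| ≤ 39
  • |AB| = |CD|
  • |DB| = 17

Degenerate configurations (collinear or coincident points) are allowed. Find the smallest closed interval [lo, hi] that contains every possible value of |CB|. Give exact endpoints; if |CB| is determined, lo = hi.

|CB| ∈ [0, 56]  (≈ [0.0000, 56.0000])

|AB| ∈ [12, 39]
|BD| ∈ {17}
|CD| ∈ [12, 39]
|AD| ∈ [0, 56]
|BC| ∈ [0, 56]
|AC| ∈ [0, 95]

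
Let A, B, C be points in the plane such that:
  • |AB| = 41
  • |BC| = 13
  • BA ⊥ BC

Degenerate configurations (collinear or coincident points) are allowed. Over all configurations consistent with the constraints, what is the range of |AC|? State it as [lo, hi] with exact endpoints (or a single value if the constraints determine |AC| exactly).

|AC| = 5·√(74)  (≈ 43.0116)

|AB| ∈ {41}
|BC| ∈ {13}
|AC| ∈ {5·√(74)}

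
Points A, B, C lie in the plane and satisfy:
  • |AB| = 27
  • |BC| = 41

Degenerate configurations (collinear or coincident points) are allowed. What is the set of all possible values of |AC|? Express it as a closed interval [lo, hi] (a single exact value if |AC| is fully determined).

|AC| ∈ [14, 68]  (≈ [14.0000, 68.0000])

|AB| ∈ {27}
|BC| ∈ {41}
|AC| ∈ [14, 68]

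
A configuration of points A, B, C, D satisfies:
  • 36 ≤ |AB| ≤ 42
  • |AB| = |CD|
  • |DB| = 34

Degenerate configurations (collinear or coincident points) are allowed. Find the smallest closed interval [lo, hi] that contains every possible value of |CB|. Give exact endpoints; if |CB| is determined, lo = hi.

|AB| ∈ [36, 42]
|BD| ∈ {34}
|CD| ∈ [36, 42]
|AD| ∈ [2, 76]
|BC| ∈ [2, 76]
|AC| ∈ [0, 118]

|CB| ∈ [2, 76]  (≈ [2.0000, 76.0000])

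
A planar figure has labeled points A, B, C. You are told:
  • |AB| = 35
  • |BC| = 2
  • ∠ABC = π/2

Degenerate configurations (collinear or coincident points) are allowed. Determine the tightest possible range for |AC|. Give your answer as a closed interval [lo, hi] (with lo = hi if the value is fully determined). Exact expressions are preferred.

|AB| ∈ {35}
|BC| ∈ {2}
|AC| ∈ {√(1229)}

|AC| = √(1229)  (≈ 35.0571)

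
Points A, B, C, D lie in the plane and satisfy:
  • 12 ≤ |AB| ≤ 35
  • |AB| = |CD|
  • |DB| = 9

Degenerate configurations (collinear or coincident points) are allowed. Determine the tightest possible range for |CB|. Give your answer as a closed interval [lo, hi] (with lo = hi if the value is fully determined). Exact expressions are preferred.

|AB| ∈ [12, 35]
|BD| ∈ {9}
|CD| ∈ [12, 35]
|AD| ∈ [3, 44]
|BC| ∈ [3, 44]
|AC| ∈ [0, 79]

|CB| ∈ [3, 44]  (≈ [3.0000, 44.0000])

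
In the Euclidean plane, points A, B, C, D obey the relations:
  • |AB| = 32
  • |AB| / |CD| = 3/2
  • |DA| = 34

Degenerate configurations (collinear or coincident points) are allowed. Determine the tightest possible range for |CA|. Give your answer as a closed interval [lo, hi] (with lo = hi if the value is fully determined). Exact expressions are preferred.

|AB| ∈ {32}
|AD| ∈ {34}
|CD| ∈ {64/3}
|BD| ∈ [2, 66]
|AC| ∈ [38/3, 166/3]
|BC| ∈ [0, 262/3]

|CA| ∈ [38/3, 166/3]  (≈ [12.6667, 55.3333])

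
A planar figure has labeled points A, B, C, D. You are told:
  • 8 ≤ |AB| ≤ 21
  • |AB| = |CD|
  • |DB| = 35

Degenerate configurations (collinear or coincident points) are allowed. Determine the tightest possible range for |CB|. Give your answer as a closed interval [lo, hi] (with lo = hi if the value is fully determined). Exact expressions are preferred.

|CB| ∈ [14, 56]  (≈ [14.0000, 56.0000])

|AB| ∈ [8, 21]
|BD| ∈ {35}
|CD| ∈ [8, 21]
|AD| ∈ [14, 56]
|BC| ∈ [14, 56]
|AC| ∈ [0, 77]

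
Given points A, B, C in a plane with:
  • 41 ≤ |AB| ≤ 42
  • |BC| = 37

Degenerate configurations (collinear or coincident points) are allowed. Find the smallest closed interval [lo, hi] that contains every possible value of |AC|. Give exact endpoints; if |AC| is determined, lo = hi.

|AC| ∈ [4, 79]  (≈ [4.0000, 79.0000])

|AB| ∈ [41, 42]
|BC| ∈ {37}
|AC| ∈ [4, 79]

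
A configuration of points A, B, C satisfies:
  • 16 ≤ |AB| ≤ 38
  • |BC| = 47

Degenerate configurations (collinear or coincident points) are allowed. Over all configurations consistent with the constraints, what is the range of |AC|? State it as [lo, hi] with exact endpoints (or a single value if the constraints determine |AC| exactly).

|AC| ∈ [9, 85]  (≈ [9.0000, 85.0000])

|AB| ∈ [16, 38]
|BC| ∈ {47}
|AC| ∈ [9, 85]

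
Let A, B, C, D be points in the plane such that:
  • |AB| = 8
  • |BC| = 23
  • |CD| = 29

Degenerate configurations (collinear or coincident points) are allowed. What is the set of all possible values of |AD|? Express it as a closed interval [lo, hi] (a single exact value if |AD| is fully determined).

|AD| ∈ [0, 60]  (≈ [0.0000, 60.0000])

|AB| ∈ {8}
|BC| ∈ {23}
|CD| ∈ {29}
|AC| ∈ [15, 31]
|BD| ∈ [6, 52]
|AD| ∈ [0, 60]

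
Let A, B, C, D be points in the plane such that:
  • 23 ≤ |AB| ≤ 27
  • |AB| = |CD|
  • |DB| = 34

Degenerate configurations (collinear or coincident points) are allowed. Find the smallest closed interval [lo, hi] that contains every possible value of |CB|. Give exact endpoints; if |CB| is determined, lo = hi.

|AB| ∈ [23, 27]
|BD| ∈ {34}
|CD| ∈ [23, 27]
|AD| ∈ [7, 61]
|BC| ∈ [7, 61]
|AC| ∈ [0, 88]

|CB| ∈ [7, 61]  (≈ [7.0000, 61.0000])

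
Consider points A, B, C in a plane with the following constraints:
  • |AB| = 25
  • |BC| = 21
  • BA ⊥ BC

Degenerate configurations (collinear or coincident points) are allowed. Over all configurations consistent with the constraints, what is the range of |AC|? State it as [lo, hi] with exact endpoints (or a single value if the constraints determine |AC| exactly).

|AB| ∈ {25}
|BC| ∈ {21}
|AC| ∈ {√(1066)}

|AC| = √(1066)  (≈ 32.6497)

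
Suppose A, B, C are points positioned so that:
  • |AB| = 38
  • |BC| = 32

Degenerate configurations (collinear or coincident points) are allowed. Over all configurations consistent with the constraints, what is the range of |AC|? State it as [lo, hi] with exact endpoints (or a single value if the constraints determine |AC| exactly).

|AC| ∈ [6, 70]  (≈ [6.0000, 70.0000])

|AB| ∈ {38}
|BC| ∈ {32}
|AC| ∈ [6, 70]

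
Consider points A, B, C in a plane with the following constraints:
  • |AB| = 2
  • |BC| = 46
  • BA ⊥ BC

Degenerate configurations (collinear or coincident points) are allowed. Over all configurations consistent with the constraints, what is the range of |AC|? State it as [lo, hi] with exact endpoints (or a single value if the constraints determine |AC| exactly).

|AB| ∈ {2}
|BC| ∈ {46}
|AC| ∈ {2·√(530)}

|AC| = 2·√(530)  (≈ 46.0435)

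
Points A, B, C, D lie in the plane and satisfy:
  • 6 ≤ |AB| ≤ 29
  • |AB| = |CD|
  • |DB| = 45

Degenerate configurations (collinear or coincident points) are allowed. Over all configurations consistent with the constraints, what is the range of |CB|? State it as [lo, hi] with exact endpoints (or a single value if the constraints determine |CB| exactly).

|CB| ∈ [16, 74]  (≈ [16.0000, 74.0000])

|AB| ∈ [6, 29]
|BD| ∈ {45}
|CD| ∈ [6, 29]
|AD| ∈ [16, 74]
|BC| ∈ [16, 74]
|AC| ∈ [0, 103]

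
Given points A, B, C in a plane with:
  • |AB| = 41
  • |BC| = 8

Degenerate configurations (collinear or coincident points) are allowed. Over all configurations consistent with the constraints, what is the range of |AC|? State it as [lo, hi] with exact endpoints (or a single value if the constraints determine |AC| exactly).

|AB| ∈ {41}
|BC| ∈ {8}
|AC| ∈ [33, 49]

|AC| ∈ [33, 49]  (≈ [33.0000, 49.0000])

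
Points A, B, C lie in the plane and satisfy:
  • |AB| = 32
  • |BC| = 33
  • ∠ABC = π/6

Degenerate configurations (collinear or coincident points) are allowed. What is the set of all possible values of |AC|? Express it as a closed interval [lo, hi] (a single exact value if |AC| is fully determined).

|AB| ∈ {32}
|BC| ∈ {33}
|AC| ∈ {√(2113 - 1056·√(3))}

|AC| = √(2113 - 1056·√(3))  (≈ 16.8509)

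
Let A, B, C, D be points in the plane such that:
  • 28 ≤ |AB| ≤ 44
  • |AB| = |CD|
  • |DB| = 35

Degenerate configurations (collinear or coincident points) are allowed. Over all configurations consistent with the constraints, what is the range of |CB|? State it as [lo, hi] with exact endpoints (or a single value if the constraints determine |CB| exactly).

|CB| ∈ [0, 79]  (≈ [0.0000, 79.0000])

|AB| ∈ [28, 44]
|BD| ∈ {35}
|CD| ∈ [28, 44]
|AD| ∈ [0, 79]
|BC| ∈ [0, 79]
|AC| ∈ [0, 123]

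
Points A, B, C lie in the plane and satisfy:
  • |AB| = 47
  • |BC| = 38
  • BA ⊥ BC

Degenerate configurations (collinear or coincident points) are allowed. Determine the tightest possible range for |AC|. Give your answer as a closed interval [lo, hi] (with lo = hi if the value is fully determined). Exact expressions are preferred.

|AB| ∈ {47}
|BC| ∈ {38}
|AC| ∈ {√(3653)}

|AC| = √(3653)  (≈ 60.4401)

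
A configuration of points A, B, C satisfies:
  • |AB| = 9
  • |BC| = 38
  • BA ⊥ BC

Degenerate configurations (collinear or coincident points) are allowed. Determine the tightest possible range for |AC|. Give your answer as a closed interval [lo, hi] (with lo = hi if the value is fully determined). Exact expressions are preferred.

|AC| = 5·√(61)  (≈ 39.0512)

|AB| ∈ {9}
|BC| ∈ {38}
|AC| ∈ {5·√(61)}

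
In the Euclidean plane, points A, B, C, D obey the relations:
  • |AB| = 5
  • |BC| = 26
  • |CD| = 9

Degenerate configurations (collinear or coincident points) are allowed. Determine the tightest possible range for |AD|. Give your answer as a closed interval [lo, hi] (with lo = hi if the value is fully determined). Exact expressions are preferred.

|AD| ∈ [12, 40]  (≈ [12.0000, 40.0000])

|AB| ∈ {5}
|BC| ∈ {26}
|CD| ∈ {9}
|AC| ∈ [21, 31]
|BD| ∈ [17, 35]
|AD| ∈ [12, 40]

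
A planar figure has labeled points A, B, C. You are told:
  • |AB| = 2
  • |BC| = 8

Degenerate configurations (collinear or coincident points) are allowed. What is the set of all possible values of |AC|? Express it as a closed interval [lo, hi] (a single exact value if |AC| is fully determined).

|AB| ∈ {2}
|BC| ∈ {8}
|AC| ∈ [6, 10]

|AC| ∈ [6, 10]  (≈ [6.0000, 10.0000])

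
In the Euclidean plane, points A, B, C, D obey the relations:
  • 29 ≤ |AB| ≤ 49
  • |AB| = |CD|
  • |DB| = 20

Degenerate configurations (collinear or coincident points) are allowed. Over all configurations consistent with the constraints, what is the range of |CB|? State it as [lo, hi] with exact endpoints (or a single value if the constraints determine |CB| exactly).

|AB| ∈ [29, 49]
|BD| ∈ {20}
|CD| ∈ [29, 49]
|AD| ∈ [9, 69]
|BC| ∈ [9, 69]
|AC| ∈ [0, 118]

|CB| ∈ [9, 69]  (≈ [9.0000, 69.0000])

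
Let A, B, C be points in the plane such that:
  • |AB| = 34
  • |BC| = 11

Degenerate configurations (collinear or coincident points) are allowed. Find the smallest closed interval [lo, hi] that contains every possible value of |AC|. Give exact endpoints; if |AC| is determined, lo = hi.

|AB| ∈ {34}
|BC| ∈ {11}
|AC| ∈ [23, 45]

|AC| ∈ [23, 45]  (≈ [23.0000, 45.0000])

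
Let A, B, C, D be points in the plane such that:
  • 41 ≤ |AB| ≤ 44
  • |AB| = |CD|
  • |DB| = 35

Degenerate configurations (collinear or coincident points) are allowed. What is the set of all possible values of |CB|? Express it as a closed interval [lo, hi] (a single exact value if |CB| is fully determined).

|CB| ∈ [6, 79]  (≈ [6.0000, 79.0000])

|AB| ∈ [41, 44]
|BD| ∈ {35}
|CD| ∈ [41, 44]
|AD| ∈ [6, 79]
|BC| ∈ [6, 79]
|AC| ∈ [0, 123]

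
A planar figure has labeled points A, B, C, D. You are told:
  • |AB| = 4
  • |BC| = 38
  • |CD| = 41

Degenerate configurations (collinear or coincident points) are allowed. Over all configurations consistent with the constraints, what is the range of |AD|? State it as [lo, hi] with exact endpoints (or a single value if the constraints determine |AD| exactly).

|AB| ∈ {4}
|BC| ∈ {38}
|CD| ∈ {41}
|AC| ∈ [34, 42]
|BD| ∈ [3, 79]
|AD| ∈ [0, 83]

|AD| ∈ [0, 83]  (≈ [0.0000, 83.0000])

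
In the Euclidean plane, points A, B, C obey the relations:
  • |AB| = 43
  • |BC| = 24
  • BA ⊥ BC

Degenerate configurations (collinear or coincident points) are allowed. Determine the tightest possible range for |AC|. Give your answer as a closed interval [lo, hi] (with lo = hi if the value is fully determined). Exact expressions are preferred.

|AC| = 5·√(97)  (≈ 49.2443)

|AB| ∈ {43}
|BC| ∈ {24}
|AC| ∈ {5·√(97)}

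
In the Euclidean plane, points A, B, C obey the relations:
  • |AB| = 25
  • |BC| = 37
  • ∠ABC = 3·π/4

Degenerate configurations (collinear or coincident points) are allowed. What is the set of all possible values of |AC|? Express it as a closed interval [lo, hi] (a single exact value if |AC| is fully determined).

|AC| = √(925·√(2) + 1994)  (≈ 57.4643)

|AB| ∈ {25}
|BC| ∈ {37}
|AC| ∈ {√(925·√(2) + 1994)}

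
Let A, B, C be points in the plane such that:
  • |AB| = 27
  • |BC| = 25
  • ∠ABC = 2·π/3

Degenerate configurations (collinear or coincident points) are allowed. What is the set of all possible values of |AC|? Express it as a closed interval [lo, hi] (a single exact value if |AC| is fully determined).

|AB| ∈ {27}
|BC| ∈ {25}
|AC| ∈ {√(2029)}

|AC| = √(2029)  (≈ 45.0444)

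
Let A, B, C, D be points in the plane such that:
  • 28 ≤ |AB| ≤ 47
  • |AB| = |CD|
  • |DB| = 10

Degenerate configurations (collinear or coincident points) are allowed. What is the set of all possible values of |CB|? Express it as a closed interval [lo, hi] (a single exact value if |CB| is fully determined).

|CB| ∈ [18, 57]  (≈ [18.0000, 57.0000])

|AB| ∈ [28, 47]
|BD| ∈ {10}
|CD| ∈ [28, 47]
|AD| ∈ [18, 57]
|BC| ∈ [18, 57]
|AC| ∈ [0, 104]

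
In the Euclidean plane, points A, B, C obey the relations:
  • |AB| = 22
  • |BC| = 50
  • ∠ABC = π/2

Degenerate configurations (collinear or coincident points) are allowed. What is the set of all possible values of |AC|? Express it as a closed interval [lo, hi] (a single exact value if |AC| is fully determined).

|AC| = 2·√(746)  (≈ 54.6260)

|AB| ∈ {22}
|BC| ∈ {50}
|AC| ∈ {2·√(746)}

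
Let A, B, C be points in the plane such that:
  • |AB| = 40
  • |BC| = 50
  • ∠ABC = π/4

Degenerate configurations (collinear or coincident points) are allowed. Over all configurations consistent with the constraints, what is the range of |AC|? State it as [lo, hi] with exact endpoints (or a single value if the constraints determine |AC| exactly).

|AC| = 10·√(41 - 20·√(2))  (≈ 35.6591)

|AB| ∈ {40}
|BC| ∈ {50}
|AC| ∈ {10·√(41 - 20·√(2))}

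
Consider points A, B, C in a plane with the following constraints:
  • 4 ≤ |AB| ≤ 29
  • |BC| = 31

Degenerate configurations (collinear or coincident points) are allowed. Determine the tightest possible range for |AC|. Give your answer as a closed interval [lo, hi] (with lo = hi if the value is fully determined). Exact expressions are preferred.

|AB| ∈ [4, 29]
|BC| ∈ {31}
|AC| ∈ [2, 60]

|AC| ∈ [2, 60]  (≈ [2.0000, 60.0000])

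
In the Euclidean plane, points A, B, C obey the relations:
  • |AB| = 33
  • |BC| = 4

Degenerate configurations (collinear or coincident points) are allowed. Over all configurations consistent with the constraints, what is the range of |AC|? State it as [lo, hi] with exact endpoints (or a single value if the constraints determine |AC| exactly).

|AC| ∈ [29, 37]  (≈ [29.0000, 37.0000])

|AB| ∈ {33}
|BC| ∈ {4}
|AC| ∈ [29, 37]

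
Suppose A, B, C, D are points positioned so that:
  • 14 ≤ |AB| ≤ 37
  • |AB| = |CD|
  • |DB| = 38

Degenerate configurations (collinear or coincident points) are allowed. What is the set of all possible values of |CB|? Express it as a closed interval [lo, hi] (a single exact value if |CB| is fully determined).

|AB| ∈ [14, 37]
|BD| ∈ {38}
|CD| ∈ [14, 37]
|AD| ∈ [1, 75]
|BC| ∈ [1, 75]
|AC| ∈ [0, 112]

|CB| ∈ [1, 75]  (≈ [1.0000, 75.0000])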